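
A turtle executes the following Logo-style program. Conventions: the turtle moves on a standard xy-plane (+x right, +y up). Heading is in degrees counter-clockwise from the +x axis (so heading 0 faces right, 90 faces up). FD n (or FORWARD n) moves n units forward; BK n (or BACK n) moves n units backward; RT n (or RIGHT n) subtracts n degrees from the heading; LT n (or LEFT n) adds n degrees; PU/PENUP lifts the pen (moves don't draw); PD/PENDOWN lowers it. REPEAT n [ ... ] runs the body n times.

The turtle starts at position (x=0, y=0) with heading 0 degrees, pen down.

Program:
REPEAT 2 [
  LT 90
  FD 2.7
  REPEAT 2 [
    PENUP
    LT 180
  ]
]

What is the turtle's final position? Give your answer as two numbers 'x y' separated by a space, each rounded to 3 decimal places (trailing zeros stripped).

Answer: -2.7 2.7

Derivation:
Executing turtle program step by step:
Start: pos=(0,0), heading=0, pen down
REPEAT 2 [
  -- iteration 1/2 --
  LT 90: heading 0 -> 90
  FD 2.7: (0,0) -> (0,2.7) [heading=90, draw]
  REPEAT 2 [
    -- iteration 1/2 --
    PU: pen up
    LT 180: heading 90 -> 270
    -- iteration 2/2 --
    PU: pen up
    LT 180: heading 270 -> 90
  ]
  -- iteration 2/2 --
  LT 90: heading 90 -> 180
  FD 2.7: (0,2.7) -> (-2.7,2.7) [heading=180, move]
  REPEAT 2 [
    -- iteration 1/2 --
    PU: pen up
    LT 180: heading 180 -> 0
    -- iteration 2/2 --
    PU: pen up
    LT 180: heading 0 -> 180
  ]
]
Final: pos=(-2.7,2.7), heading=180, 1 segment(s) drawn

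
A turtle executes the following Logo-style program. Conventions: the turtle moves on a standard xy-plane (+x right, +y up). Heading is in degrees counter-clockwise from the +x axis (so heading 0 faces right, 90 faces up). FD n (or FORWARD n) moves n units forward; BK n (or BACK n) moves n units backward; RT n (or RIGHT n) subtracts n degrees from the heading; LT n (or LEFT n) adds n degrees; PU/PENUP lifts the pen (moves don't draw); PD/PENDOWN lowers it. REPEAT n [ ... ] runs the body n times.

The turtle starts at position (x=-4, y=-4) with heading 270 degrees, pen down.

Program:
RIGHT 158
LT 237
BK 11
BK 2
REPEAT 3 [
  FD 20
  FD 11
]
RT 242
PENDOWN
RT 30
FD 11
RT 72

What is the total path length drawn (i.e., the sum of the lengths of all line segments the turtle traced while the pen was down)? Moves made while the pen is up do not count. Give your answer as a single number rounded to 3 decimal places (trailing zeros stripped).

Answer: 117

Derivation:
Executing turtle program step by step:
Start: pos=(-4,-4), heading=270, pen down
RT 158: heading 270 -> 112
LT 237: heading 112 -> 349
BK 11: (-4,-4) -> (-14.798,-1.901) [heading=349, draw]
BK 2: (-14.798,-1.901) -> (-16.761,-1.519) [heading=349, draw]
REPEAT 3 [
  -- iteration 1/3 --
  FD 20: (-16.761,-1.519) -> (2.871,-5.336) [heading=349, draw]
  FD 11: (2.871,-5.336) -> (13.669,-7.435) [heading=349, draw]
  -- iteration 2/3 --
  FD 20: (13.669,-7.435) -> (33.302,-11.251) [heading=349, draw]
  FD 11: (33.302,-11.251) -> (44.1,-13.35) [heading=349, draw]
  -- iteration 3/3 --
  FD 20: (44.1,-13.35) -> (63.732,-17.166) [heading=349, draw]
  FD 11: (63.732,-17.166) -> (74.53,-19.265) [heading=349, draw]
]
RT 242: heading 349 -> 107
PD: pen down
RT 30: heading 107 -> 77
FD 11: (74.53,-19.265) -> (77.005,-8.547) [heading=77, draw]
RT 72: heading 77 -> 5
Final: pos=(77.005,-8.547), heading=5, 9 segment(s) drawn

Segment lengths:
  seg 1: (-4,-4) -> (-14.798,-1.901), length = 11
  seg 2: (-14.798,-1.901) -> (-16.761,-1.519), length = 2
  seg 3: (-16.761,-1.519) -> (2.871,-5.336), length = 20
  seg 4: (2.871,-5.336) -> (13.669,-7.435), length = 11
  seg 5: (13.669,-7.435) -> (33.302,-11.251), length = 20
  seg 6: (33.302,-11.251) -> (44.1,-13.35), length = 11
  seg 7: (44.1,-13.35) -> (63.732,-17.166), length = 20
  seg 8: (63.732,-17.166) -> (74.53,-19.265), length = 11
  seg 9: (74.53,-19.265) -> (77.005,-8.547), length = 11
Total = 117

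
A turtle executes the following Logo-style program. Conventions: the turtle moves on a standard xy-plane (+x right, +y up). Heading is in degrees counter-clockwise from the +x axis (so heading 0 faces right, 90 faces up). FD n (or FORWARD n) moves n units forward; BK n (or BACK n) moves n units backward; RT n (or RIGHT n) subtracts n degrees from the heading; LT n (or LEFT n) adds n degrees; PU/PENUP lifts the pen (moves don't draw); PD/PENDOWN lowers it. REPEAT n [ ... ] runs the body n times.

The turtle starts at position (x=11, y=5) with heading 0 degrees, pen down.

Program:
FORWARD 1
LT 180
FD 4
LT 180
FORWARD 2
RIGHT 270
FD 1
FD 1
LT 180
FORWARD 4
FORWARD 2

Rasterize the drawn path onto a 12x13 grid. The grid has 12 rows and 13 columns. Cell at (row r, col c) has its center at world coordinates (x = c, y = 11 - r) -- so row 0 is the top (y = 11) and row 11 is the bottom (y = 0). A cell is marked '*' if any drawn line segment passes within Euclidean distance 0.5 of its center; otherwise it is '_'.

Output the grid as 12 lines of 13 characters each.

Segment 0: (11,5) -> (12,5)
Segment 1: (12,5) -> (8,5)
Segment 2: (8,5) -> (10,5)
Segment 3: (10,5) -> (10,6)
Segment 4: (10,6) -> (10,7)
Segment 5: (10,7) -> (10,3)
Segment 6: (10,3) -> (10,1)

Answer: _____________
_____________
_____________
_____________
__________*__
__________*__
________*****
__________*__
__________*__
__________*__
__________*__
_____________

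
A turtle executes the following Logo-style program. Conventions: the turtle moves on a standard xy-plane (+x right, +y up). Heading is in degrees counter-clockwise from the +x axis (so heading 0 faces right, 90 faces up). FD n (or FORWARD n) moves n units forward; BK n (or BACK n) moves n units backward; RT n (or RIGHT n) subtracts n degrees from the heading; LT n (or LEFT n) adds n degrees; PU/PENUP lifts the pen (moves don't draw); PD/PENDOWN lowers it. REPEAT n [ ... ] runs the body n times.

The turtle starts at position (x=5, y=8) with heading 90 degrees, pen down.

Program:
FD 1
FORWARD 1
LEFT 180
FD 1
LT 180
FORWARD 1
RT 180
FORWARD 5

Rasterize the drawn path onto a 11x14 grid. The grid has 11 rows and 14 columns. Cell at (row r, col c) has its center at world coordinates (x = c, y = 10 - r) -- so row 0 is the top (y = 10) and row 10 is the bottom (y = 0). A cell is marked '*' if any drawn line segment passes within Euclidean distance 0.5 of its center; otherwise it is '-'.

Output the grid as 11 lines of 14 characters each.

Segment 0: (5,8) -> (5,9)
Segment 1: (5,9) -> (5,10)
Segment 2: (5,10) -> (5,9)
Segment 3: (5,9) -> (5,10)
Segment 4: (5,10) -> (5,5)

Answer: -----*--------
-----*--------
-----*--------
-----*--------
-----*--------
-----*--------
--------------
--------------
--------------
--------------
--------------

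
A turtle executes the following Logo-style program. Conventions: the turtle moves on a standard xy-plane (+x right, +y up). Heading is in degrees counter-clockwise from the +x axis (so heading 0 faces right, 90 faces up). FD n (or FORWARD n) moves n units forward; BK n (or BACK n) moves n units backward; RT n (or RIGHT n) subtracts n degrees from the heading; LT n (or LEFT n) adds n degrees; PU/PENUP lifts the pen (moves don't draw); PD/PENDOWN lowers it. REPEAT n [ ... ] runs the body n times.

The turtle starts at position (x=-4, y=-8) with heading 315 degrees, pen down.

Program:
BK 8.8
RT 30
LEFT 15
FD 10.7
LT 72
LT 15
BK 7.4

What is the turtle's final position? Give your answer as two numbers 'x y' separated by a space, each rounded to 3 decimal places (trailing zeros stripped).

Executing turtle program step by step:
Start: pos=(-4,-8), heading=315, pen down
BK 8.8: (-4,-8) -> (-10.223,-1.777) [heading=315, draw]
RT 30: heading 315 -> 285
LT 15: heading 285 -> 300
FD 10.7: (-10.223,-1.777) -> (-4.873,-11.044) [heading=300, draw]
LT 72: heading 300 -> 12
LT 15: heading 12 -> 27
BK 7.4: (-4.873,-11.044) -> (-11.466,-14.403) [heading=27, draw]
Final: pos=(-11.466,-14.403), heading=27, 3 segment(s) drawn

Answer: -11.466 -14.403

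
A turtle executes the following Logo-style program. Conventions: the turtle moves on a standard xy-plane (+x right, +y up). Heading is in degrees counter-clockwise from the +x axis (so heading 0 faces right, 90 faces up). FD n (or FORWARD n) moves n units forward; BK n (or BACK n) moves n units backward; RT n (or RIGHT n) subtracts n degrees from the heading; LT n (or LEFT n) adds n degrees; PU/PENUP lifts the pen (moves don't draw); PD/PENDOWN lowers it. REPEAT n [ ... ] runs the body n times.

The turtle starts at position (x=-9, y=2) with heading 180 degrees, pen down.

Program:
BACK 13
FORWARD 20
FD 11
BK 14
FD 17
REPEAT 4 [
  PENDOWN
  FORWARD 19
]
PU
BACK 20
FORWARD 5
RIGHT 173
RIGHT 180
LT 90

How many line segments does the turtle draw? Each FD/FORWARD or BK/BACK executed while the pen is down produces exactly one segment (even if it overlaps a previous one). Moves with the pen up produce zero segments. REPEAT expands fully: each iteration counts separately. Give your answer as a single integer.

Answer: 9

Derivation:
Executing turtle program step by step:
Start: pos=(-9,2), heading=180, pen down
BK 13: (-9,2) -> (4,2) [heading=180, draw]
FD 20: (4,2) -> (-16,2) [heading=180, draw]
FD 11: (-16,2) -> (-27,2) [heading=180, draw]
BK 14: (-27,2) -> (-13,2) [heading=180, draw]
FD 17: (-13,2) -> (-30,2) [heading=180, draw]
REPEAT 4 [
  -- iteration 1/4 --
  PD: pen down
  FD 19: (-30,2) -> (-49,2) [heading=180, draw]
  -- iteration 2/4 --
  PD: pen down
  FD 19: (-49,2) -> (-68,2) [heading=180, draw]
  -- iteration 3/4 --
  PD: pen down
  FD 19: (-68,2) -> (-87,2) [heading=180, draw]
  -- iteration 4/4 --
  PD: pen down
  FD 19: (-87,2) -> (-106,2) [heading=180, draw]
]
PU: pen up
BK 20: (-106,2) -> (-86,2) [heading=180, move]
FD 5: (-86,2) -> (-91,2) [heading=180, move]
RT 173: heading 180 -> 7
RT 180: heading 7 -> 187
LT 90: heading 187 -> 277
Final: pos=(-91,2), heading=277, 9 segment(s) drawn
Segments drawn: 9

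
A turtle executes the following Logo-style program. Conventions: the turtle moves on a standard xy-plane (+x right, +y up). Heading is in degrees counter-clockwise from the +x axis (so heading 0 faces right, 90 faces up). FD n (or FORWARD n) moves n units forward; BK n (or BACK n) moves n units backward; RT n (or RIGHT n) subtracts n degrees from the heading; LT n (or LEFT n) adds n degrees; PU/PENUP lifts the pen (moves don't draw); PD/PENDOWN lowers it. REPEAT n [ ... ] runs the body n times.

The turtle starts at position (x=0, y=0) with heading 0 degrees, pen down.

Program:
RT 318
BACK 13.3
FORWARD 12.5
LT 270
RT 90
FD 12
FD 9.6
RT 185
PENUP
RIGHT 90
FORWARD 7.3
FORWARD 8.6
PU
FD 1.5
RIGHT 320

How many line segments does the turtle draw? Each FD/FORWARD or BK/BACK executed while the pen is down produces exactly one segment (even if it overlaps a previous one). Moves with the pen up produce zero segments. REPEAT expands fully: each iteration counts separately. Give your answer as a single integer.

Executing turtle program step by step:
Start: pos=(0,0), heading=0, pen down
RT 318: heading 0 -> 42
BK 13.3: (0,0) -> (-9.884,-8.899) [heading=42, draw]
FD 12.5: (-9.884,-8.899) -> (-0.595,-0.535) [heading=42, draw]
LT 270: heading 42 -> 312
RT 90: heading 312 -> 222
FD 12: (-0.595,-0.535) -> (-9.512,-8.565) [heading=222, draw]
FD 9.6: (-9.512,-8.565) -> (-16.646,-14.989) [heading=222, draw]
RT 185: heading 222 -> 37
PU: pen up
RT 90: heading 37 -> 307
FD 7.3: (-16.646,-14.989) -> (-12.253,-20.819) [heading=307, move]
FD 8.6: (-12.253,-20.819) -> (-7.078,-27.687) [heading=307, move]
PU: pen up
FD 1.5: (-7.078,-27.687) -> (-6.175,-28.885) [heading=307, move]
RT 320: heading 307 -> 347
Final: pos=(-6.175,-28.885), heading=347, 4 segment(s) drawn
Segments drawn: 4

Answer: 4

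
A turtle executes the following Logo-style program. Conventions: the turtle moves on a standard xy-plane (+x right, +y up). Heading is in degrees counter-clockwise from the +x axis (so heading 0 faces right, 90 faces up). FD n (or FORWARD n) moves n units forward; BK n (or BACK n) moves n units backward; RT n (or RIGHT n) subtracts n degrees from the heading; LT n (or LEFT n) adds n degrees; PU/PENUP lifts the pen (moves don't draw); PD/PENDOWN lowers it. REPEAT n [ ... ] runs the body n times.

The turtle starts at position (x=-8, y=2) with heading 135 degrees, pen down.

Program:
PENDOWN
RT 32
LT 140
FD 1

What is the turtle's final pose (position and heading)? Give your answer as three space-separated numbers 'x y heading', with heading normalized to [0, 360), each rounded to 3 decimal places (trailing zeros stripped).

Answer: -8.454 1.109 243

Derivation:
Executing turtle program step by step:
Start: pos=(-8,2), heading=135, pen down
PD: pen down
RT 32: heading 135 -> 103
LT 140: heading 103 -> 243
FD 1: (-8,2) -> (-8.454,1.109) [heading=243, draw]
Final: pos=(-8.454,1.109), heading=243, 1 segment(s) drawn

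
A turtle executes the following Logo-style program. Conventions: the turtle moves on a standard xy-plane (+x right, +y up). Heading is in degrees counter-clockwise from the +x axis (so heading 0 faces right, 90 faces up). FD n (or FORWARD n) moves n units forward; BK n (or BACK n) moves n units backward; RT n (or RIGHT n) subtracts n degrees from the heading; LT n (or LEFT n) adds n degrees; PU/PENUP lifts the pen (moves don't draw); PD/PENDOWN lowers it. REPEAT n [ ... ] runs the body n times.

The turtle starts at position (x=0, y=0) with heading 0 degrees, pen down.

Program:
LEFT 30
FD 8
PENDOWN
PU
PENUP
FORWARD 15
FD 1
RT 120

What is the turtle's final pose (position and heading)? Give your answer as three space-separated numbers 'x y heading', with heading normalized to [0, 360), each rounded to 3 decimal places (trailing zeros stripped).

Executing turtle program step by step:
Start: pos=(0,0), heading=0, pen down
LT 30: heading 0 -> 30
FD 8: (0,0) -> (6.928,4) [heading=30, draw]
PD: pen down
PU: pen up
PU: pen up
FD 15: (6.928,4) -> (19.919,11.5) [heading=30, move]
FD 1: (19.919,11.5) -> (20.785,12) [heading=30, move]
RT 120: heading 30 -> 270
Final: pos=(20.785,12), heading=270, 1 segment(s) drawn

Answer: 20.785 12 270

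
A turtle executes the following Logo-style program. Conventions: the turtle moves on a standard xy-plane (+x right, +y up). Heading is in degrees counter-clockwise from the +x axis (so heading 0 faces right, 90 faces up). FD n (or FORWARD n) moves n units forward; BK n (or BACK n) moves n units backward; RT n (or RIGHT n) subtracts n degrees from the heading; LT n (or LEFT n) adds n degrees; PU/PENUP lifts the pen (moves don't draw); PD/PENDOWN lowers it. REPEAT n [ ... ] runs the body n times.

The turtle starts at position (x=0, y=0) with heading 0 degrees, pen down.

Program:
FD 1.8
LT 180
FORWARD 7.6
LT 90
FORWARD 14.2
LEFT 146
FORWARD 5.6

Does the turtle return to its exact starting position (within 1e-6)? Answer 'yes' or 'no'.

Executing turtle program step by step:
Start: pos=(0,0), heading=0, pen down
FD 1.8: (0,0) -> (1.8,0) [heading=0, draw]
LT 180: heading 0 -> 180
FD 7.6: (1.8,0) -> (-5.8,0) [heading=180, draw]
LT 90: heading 180 -> 270
FD 14.2: (-5.8,0) -> (-5.8,-14.2) [heading=270, draw]
LT 146: heading 270 -> 56
FD 5.6: (-5.8,-14.2) -> (-2.669,-9.557) [heading=56, draw]
Final: pos=(-2.669,-9.557), heading=56, 4 segment(s) drawn

Start position: (0, 0)
Final position: (-2.669, -9.557)
Distance = 9.923; >= 1e-6 -> NOT closed

Answer: no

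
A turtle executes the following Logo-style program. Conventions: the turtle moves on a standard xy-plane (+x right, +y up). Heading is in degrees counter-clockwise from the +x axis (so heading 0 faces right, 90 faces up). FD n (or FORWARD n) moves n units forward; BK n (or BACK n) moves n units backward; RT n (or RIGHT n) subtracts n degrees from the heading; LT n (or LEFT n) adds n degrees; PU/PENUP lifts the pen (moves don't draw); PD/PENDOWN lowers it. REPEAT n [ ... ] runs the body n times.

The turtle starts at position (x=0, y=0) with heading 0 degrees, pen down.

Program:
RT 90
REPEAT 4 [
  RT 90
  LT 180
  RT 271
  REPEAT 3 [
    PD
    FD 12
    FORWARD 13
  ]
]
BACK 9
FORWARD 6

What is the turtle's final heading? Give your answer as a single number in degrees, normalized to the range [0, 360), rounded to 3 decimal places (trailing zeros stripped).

Answer: 266

Derivation:
Executing turtle program step by step:
Start: pos=(0,0), heading=0, pen down
RT 90: heading 0 -> 270
REPEAT 4 [
  -- iteration 1/4 --
  RT 90: heading 270 -> 180
  LT 180: heading 180 -> 0
  RT 271: heading 0 -> 89
  REPEAT 3 [
    -- iteration 1/3 --
    PD: pen down
    FD 12: (0,0) -> (0.209,11.998) [heading=89, draw]
    FD 13: (0.209,11.998) -> (0.436,24.996) [heading=89, draw]
    -- iteration 2/3 --
    PD: pen down
    FD 12: (0.436,24.996) -> (0.646,36.994) [heading=89, draw]
    FD 13: (0.646,36.994) -> (0.873,49.992) [heading=89, draw]
    -- iteration 3/3 --
    PD: pen down
    FD 12: (0.873,49.992) -> (1.082,61.991) [heading=89, draw]
    FD 13: (1.082,61.991) -> (1.309,74.989) [heading=89, draw]
  ]
  -- iteration 2/4 --
  RT 90: heading 89 -> 359
  LT 180: heading 359 -> 179
  RT 271: heading 179 -> 268
  REPEAT 3 [
    -- iteration 1/3 --
    PD: pen down
    FD 12: (1.309,74.989) -> (0.89,62.996) [heading=268, draw]
    FD 13: (0.89,62.996) -> (0.436,50.004) [heading=268, draw]
    -- iteration 2/3 --
    PD: pen down
    FD 12: (0.436,50.004) -> (0.018,38.011) [heading=268, draw]
    FD 13: (0.018,38.011) -> (-0.436,25.019) [heading=268, draw]
    -- iteration 3/3 --
    PD: pen down
    FD 12: (-0.436,25.019) -> (-0.855,13.026) [heading=268, draw]
    FD 13: (-0.855,13.026) -> (-1.309,0.034) [heading=268, draw]
  ]
  -- iteration 3/4 --
  RT 90: heading 268 -> 178
  LT 180: heading 178 -> 358
  RT 271: heading 358 -> 87
  REPEAT 3 [
    -- iteration 1/3 --
    PD: pen down
    FD 12: (-1.309,0.034) -> (-0.681,12.018) [heading=87, draw]
    FD 13: (-0.681,12.018) -> (0,25) [heading=87, draw]
    -- iteration 2/3 --
    PD: pen down
    FD 12: (0,25) -> (0.628,36.984) [heading=87, draw]
    FD 13: (0.628,36.984) -> (1.308,49.966) [heading=87, draw]
    -- iteration 3/3 --
    PD: pen down
    FD 12: (1.308,49.966) -> (1.936,61.949) [heading=87, draw]
    FD 13: (1.936,61.949) -> (2.617,74.931) [heading=87, draw]
  ]
  -- iteration 4/4 --
  RT 90: heading 87 -> 357
  LT 180: heading 357 -> 177
  RT 271: heading 177 -> 266
  REPEAT 3 [
    -- iteration 1/3 --
    PD: pen down
    FD 12: (2.617,74.931) -> (1.78,62.961) [heading=266, draw]
    FD 13: (1.78,62.961) -> (0.873,49.992) [heading=266, draw]
    -- iteration 2/3 --
    PD: pen down
    FD 12: (0.873,49.992) -> (0.036,38.022) [heading=266, draw]
    FD 13: (0.036,38.022) -> (-0.871,25.053) [heading=266, draw]
    -- iteration 3/3 --
    PD: pen down
    FD 12: (-0.871,25.053) -> (-1.708,13.083) [heading=266, draw]
    FD 13: (-1.708,13.083) -> (-2.615,0.114) [heading=266, draw]
  ]
]
BK 9: (-2.615,0.114) -> (-1.987,9.092) [heading=266, draw]
FD 6: (-1.987,9.092) -> (-2.406,3.107) [heading=266, draw]
Final: pos=(-2.406,3.107), heading=266, 26 segment(s) drawn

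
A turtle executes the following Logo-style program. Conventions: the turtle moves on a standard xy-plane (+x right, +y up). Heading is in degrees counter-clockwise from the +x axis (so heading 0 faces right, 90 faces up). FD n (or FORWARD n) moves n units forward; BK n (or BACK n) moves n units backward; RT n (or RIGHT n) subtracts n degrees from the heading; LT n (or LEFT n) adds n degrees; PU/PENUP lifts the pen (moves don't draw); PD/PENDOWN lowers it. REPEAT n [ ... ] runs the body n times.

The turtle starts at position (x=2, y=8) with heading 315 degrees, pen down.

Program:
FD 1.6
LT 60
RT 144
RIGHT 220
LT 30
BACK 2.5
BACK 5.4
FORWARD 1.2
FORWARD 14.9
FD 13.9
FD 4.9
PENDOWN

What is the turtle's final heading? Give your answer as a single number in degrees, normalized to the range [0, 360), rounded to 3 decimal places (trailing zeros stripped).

Answer: 41

Derivation:
Executing turtle program step by step:
Start: pos=(2,8), heading=315, pen down
FD 1.6: (2,8) -> (3.131,6.869) [heading=315, draw]
LT 60: heading 315 -> 15
RT 144: heading 15 -> 231
RT 220: heading 231 -> 11
LT 30: heading 11 -> 41
BK 2.5: (3.131,6.869) -> (1.245,5.228) [heading=41, draw]
BK 5.4: (1.245,5.228) -> (-2.831,1.686) [heading=41, draw]
FD 1.2: (-2.831,1.686) -> (-1.925,2.473) [heading=41, draw]
FD 14.9: (-1.925,2.473) -> (9.32,12.248) [heading=41, draw]
FD 13.9: (9.32,12.248) -> (19.81,21.368) [heading=41, draw]
FD 4.9: (19.81,21.368) -> (23.509,24.582) [heading=41, draw]
PD: pen down
Final: pos=(23.509,24.582), heading=41, 7 segment(s) drawn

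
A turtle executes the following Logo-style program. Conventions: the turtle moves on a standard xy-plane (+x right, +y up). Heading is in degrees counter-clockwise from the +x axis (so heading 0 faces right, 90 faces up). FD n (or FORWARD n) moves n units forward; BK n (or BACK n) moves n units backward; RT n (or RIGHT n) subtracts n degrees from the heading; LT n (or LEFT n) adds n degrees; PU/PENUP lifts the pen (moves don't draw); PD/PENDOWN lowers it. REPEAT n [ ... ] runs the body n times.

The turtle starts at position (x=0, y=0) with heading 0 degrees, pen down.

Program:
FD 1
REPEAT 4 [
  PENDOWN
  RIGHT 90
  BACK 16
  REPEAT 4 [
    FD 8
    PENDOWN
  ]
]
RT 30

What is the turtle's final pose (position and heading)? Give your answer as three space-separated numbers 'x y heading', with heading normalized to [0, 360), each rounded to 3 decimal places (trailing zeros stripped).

Answer: 1 0 330

Derivation:
Executing turtle program step by step:
Start: pos=(0,0), heading=0, pen down
FD 1: (0,0) -> (1,0) [heading=0, draw]
REPEAT 4 [
  -- iteration 1/4 --
  PD: pen down
  RT 90: heading 0 -> 270
  BK 16: (1,0) -> (1,16) [heading=270, draw]
  REPEAT 4 [
    -- iteration 1/4 --
    FD 8: (1,16) -> (1,8) [heading=270, draw]
    PD: pen down
    -- iteration 2/4 --
    FD 8: (1,8) -> (1,0) [heading=270, draw]
    PD: pen down
    -- iteration 3/4 --
    FD 8: (1,0) -> (1,-8) [heading=270, draw]
    PD: pen down
    -- iteration 4/4 --
    FD 8: (1,-8) -> (1,-16) [heading=270, draw]
    PD: pen down
  ]
  -- iteration 2/4 --
  PD: pen down
  RT 90: heading 270 -> 180
  BK 16: (1,-16) -> (17,-16) [heading=180, draw]
  REPEAT 4 [
    -- iteration 1/4 --
    FD 8: (17,-16) -> (9,-16) [heading=180, draw]
    PD: pen down
    -- iteration 2/4 --
    FD 8: (9,-16) -> (1,-16) [heading=180, draw]
    PD: pen down
    -- iteration 3/4 --
    FD 8: (1,-16) -> (-7,-16) [heading=180, draw]
    PD: pen down
    -- iteration 4/4 --
    FD 8: (-7,-16) -> (-15,-16) [heading=180, draw]
    PD: pen down
  ]
  -- iteration 3/4 --
  PD: pen down
  RT 90: heading 180 -> 90
  BK 16: (-15,-16) -> (-15,-32) [heading=90, draw]
  REPEAT 4 [
    -- iteration 1/4 --
    FD 8: (-15,-32) -> (-15,-24) [heading=90, draw]
    PD: pen down
    -- iteration 2/4 --
    FD 8: (-15,-24) -> (-15,-16) [heading=90, draw]
    PD: pen down
    -- iteration 3/4 --
    FD 8: (-15,-16) -> (-15,-8) [heading=90, draw]
    PD: pen down
    -- iteration 4/4 --
    FD 8: (-15,-8) -> (-15,0) [heading=90, draw]
    PD: pen down
  ]
  -- iteration 4/4 --
  PD: pen down
  RT 90: heading 90 -> 0
  BK 16: (-15,0) -> (-31,0) [heading=0, draw]
  REPEAT 4 [
    -- iteration 1/4 --
    FD 8: (-31,0) -> (-23,0) [heading=0, draw]
    PD: pen down
    -- iteration 2/4 --
    FD 8: (-23,0) -> (-15,0) [heading=0, draw]
    PD: pen down
    -- iteration 3/4 --
    FD 8: (-15,0) -> (-7,0) [heading=0, draw]
    PD: pen down
    -- iteration 4/4 --
    FD 8: (-7,0) -> (1,0) [heading=0, draw]
    PD: pen down
  ]
]
RT 30: heading 0 -> 330
Final: pos=(1,0), heading=330, 21 segment(s) drawn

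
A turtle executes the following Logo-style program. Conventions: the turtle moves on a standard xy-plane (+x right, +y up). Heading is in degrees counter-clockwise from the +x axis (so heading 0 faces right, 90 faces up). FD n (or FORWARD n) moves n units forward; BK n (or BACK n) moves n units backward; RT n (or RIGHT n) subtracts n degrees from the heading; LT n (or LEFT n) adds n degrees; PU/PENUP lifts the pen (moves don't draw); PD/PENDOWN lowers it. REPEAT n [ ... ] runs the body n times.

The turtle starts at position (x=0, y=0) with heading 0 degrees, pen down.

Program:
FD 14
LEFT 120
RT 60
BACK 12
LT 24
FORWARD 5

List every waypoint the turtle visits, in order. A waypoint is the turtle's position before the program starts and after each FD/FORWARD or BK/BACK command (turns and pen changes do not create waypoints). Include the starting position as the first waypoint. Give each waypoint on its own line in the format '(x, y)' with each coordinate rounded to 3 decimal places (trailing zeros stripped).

Executing turtle program step by step:
Start: pos=(0,0), heading=0, pen down
FD 14: (0,0) -> (14,0) [heading=0, draw]
LT 120: heading 0 -> 120
RT 60: heading 120 -> 60
BK 12: (14,0) -> (8,-10.392) [heading=60, draw]
LT 24: heading 60 -> 84
FD 5: (8,-10.392) -> (8.523,-5.42) [heading=84, draw]
Final: pos=(8.523,-5.42), heading=84, 3 segment(s) drawn
Waypoints (4 total):
(0, 0)
(14, 0)
(8, -10.392)
(8.523, -5.42)

Answer: (0, 0)
(14, 0)
(8, -10.392)
(8.523, -5.42)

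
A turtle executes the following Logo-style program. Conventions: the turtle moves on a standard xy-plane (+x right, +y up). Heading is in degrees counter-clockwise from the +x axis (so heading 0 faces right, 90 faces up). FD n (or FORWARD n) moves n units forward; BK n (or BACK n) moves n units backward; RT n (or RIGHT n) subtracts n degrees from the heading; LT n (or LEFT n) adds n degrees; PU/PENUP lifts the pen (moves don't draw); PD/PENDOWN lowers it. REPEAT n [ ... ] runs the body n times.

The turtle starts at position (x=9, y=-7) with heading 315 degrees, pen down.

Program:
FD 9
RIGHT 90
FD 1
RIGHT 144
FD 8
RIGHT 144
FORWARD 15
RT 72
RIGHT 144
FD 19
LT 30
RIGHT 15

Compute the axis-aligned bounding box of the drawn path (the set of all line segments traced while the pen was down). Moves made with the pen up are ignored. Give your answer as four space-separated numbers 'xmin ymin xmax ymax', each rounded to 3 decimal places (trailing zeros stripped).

Answer: 9 -19.535 25.69 -0.769

Derivation:
Executing turtle program step by step:
Start: pos=(9,-7), heading=315, pen down
FD 9: (9,-7) -> (15.364,-13.364) [heading=315, draw]
RT 90: heading 315 -> 225
FD 1: (15.364,-13.364) -> (14.657,-14.071) [heading=225, draw]
RT 144: heading 225 -> 81
FD 8: (14.657,-14.071) -> (15.908,-6.17) [heading=81, draw]
RT 144: heading 81 -> 297
FD 15: (15.908,-6.17) -> (22.718,-19.535) [heading=297, draw]
RT 72: heading 297 -> 225
RT 144: heading 225 -> 81
FD 19: (22.718,-19.535) -> (25.69,-0.769) [heading=81, draw]
LT 30: heading 81 -> 111
RT 15: heading 111 -> 96
Final: pos=(25.69,-0.769), heading=96, 5 segment(s) drawn

Segment endpoints: x in {9, 14.657, 15.364, 15.908, 22.718, 25.69}, y in {-19.535, -14.071, -13.364, -7, -6.17, -0.769}
xmin=9, ymin=-19.535, xmax=25.69, ymax=-0.769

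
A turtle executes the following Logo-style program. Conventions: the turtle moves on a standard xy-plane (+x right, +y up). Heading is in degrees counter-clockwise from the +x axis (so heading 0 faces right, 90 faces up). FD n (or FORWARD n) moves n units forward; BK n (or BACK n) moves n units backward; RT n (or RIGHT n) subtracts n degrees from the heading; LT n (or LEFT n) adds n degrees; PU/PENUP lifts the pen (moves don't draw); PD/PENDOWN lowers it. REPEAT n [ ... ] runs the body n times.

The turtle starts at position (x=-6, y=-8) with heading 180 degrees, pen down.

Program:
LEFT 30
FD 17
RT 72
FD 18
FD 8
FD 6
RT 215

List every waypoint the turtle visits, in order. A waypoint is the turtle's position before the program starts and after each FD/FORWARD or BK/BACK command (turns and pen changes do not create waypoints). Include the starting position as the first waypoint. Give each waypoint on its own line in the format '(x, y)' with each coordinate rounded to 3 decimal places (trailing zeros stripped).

Executing turtle program step by step:
Start: pos=(-6,-8), heading=180, pen down
LT 30: heading 180 -> 210
FD 17: (-6,-8) -> (-20.722,-16.5) [heading=210, draw]
RT 72: heading 210 -> 138
FD 18: (-20.722,-16.5) -> (-34.099,-4.456) [heading=138, draw]
FD 8: (-34.099,-4.456) -> (-40.044,0.897) [heading=138, draw]
FD 6: (-40.044,0.897) -> (-44.503,4.912) [heading=138, draw]
RT 215: heading 138 -> 283
Final: pos=(-44.503,4.912), heading=283, 4 segment(s) drawn
Waypoints (5 total):
(-6, -8)
(-20.722, -16.5)
(-34.099, -4.456)
(-40.044, 0.897)
(-44.503, 4.912)

Answer: (-6, -8)
(-20.722, -16.5)
(-34.099, -4.456)
(-40.044, 0.897)
(-44.503, 4.912)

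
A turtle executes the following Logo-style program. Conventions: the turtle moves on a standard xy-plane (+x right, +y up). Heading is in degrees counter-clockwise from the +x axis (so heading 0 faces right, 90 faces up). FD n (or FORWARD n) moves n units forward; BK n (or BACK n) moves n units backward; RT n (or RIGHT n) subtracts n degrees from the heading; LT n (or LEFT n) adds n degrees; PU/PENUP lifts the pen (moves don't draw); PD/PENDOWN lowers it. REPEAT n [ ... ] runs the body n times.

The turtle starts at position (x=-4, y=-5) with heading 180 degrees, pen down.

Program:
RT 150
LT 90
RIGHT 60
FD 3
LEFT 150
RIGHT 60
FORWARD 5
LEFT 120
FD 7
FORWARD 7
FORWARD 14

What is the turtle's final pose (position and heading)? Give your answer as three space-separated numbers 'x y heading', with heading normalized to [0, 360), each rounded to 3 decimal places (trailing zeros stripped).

Executing turtle program step by step:
Start: pos=(-4,-5), heading=180, pen down
RT 150: heading 180 -> 30
LT 90: heading 30 -> 120
RT 60: heading 120 -> 60
FD 3: (-4,-5) -> (-2.5,-2.402) [heading=60, draw]
LT 150: heading 60 -> 210
RT 60: heading 210 -> 150
FD 5: (-2.5,-2.402) -> (-6.83,0.098) [heading=150, draw]
LT 120: heading 150 -> 270
FD 7: (-6.83,0.098) -> (-6.83,-6.902) [heading=270, draw]
FD 7: (-6.83,-6.902) -> (-6.83,-13.902) [heading=270, draw]
FD 14: (-6.83,-13.902) -> (-6.83,-27.902) [heading=270, draw]
Final: pos=(-6.83,-27.902), heading=270, 5 segment(s) drawn

Answer: -6.83 -27.902 270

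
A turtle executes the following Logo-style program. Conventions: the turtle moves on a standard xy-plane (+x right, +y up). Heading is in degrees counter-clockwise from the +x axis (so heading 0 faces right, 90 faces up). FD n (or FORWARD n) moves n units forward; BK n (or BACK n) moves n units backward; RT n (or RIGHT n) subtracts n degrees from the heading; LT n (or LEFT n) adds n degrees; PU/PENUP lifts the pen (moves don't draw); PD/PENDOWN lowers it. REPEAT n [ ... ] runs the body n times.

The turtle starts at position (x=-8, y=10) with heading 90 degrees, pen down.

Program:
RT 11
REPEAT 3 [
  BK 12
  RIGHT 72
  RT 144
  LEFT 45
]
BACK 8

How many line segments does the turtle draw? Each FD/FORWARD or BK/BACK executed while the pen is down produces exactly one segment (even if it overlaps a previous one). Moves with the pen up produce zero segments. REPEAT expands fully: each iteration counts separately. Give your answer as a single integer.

Answer: 4

Derivation:
Executing turtle program step by step:
Start: pos=(-8,10), heading=90, pen down
RT 11: heading 90 -> 79
REPEAT 3 [
  -- iteration 1/3 --
  BK 12: (-8,10) -> (-10.29,-1.78) [heading=79, draw]
  RT 72: heading 79 -> 7
  RT 144: heading 7 -> 223
  LT 45: heading 223 -> 268
  -- iteration 2/3 --
  BK 12: (-10.29,-1.78) -> (-9.871,10.213) [heading=268, draw]
  RT 72: heading 268 -> 196
  RT 144: heading 196 -> 52
  LT 45: heading 52 -> 97
  -- iteration 3/3 --
  BK 12: (-9.871,10.213) -> (-8.408,-1.697) [heading=97, draw]
  RT 72: heading 97 -> 25
  RT 144: heading 25 -> 241
  LT 45: heading 241 -> 286
]
BK 8: (-8.408,-1.697) -> (-10.614,5.993) [heading=286, draw]
Final: pos=(-10.614,5.993), heading=286, 4 segment(s) drawn
Segments drawn: 4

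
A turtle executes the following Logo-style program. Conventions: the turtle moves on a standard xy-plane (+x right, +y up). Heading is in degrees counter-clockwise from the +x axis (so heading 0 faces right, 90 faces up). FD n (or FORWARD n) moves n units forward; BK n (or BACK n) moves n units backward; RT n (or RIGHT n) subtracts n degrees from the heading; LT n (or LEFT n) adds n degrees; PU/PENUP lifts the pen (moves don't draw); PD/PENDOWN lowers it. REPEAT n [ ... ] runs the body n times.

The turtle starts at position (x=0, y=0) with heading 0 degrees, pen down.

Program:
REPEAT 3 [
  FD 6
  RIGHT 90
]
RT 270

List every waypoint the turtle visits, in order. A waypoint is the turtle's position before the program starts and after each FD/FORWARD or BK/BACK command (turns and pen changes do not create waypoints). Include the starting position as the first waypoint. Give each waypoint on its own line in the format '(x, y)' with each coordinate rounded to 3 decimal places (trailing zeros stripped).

Executing turtle program step by step:
Start: pos=(0,0), heading=0, pen down
REPEAT 3 [
  -- iteration 1/3 --
  FD 6: (0,0) -> (6,0) [heading=0, draw]
  RT 90: heading 0 -> 270
  -- iteration 2/3 --
  FD 6: (6,0) -> (6,-6) [heading=270, draw]
  RT 90: heading 270 -> 180
  -- iteration 3/3 --
  FD 6: (6,-6) -> (0,-6) [heading=180, draw]
  RT 90: heading 180 -> 90
]
RT 270: heading 90 -> 180
Final: pos=(0,-6), heading=180, 3 segment(s) drawn
Waypoints (4 total):
(0, 0)
(6, 0)
(6, -6)
(0, -6)

Answer: (0, 0)
(6, 0)
(6, -6)
(0, -6)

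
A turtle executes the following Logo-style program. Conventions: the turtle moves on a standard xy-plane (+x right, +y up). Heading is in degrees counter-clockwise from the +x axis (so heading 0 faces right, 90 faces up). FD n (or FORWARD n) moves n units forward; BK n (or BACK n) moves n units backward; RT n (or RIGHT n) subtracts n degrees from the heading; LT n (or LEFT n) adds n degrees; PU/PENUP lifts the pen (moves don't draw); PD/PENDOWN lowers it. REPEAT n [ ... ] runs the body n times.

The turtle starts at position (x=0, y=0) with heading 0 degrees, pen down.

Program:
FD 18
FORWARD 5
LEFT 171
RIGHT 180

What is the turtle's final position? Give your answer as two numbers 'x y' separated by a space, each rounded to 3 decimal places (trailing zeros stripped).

Answer: 23 0

Derivation:
Executing turtle program step by step:
Start: pos=(0,0), heading=0, pen down
FD 18: (0,0) -> (18,0) [heading=0, draw]
FD 5: (18,0) -> (23,0) [heading=0, draw]
LT 171: heading 0 -> 171
RT 180: heading 171 -> 351
Final: pos=(23,0), heading=351, 2 segment(s) drawn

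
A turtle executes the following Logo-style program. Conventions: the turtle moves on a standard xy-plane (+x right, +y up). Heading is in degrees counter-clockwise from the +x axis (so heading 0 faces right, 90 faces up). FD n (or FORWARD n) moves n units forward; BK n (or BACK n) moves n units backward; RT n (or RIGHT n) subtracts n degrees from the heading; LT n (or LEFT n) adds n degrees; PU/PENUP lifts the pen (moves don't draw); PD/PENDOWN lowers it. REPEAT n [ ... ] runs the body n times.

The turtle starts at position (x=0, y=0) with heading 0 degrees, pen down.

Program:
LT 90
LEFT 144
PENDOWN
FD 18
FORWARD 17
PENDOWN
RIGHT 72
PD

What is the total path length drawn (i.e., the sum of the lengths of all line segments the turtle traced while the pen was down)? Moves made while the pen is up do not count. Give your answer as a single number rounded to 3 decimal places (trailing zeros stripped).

Answer: 35

Derivation:
Executing turtle program step by step:
Start: pos=(0,0), heading=0, pen down
LT 90: heading 0 -> 90
LT 144: heading 90 -> 234
PD: pen down
FD 18: (0,0) -> (-10.58,-14.562) [heading=234, draw]
FD 17: (-10.58,-14.562) -> (-20.572,-28.316) [heading=234, draw]
PD: pen down
RT 72: heading 234 -> 162
PD: pen down
Final: pos=(-20.572,-28.316), heading=162, 2 segment(s) drawn

Segment lengths:
  seg 1: (0,0) -> (-10.58,-14.562), length = 18
  seg 2: (-10.58,-14.562) -> (-20.572,-28.316), length = 17
Total = 35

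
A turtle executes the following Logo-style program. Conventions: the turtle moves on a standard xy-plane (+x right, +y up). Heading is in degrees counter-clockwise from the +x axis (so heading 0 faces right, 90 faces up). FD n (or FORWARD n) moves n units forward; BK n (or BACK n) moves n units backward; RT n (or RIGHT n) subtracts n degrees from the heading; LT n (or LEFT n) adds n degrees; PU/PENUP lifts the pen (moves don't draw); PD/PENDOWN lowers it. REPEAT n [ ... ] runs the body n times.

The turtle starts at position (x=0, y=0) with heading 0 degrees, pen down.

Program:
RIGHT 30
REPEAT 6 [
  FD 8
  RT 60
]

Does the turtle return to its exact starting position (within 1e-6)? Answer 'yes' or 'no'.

Answer: yes

Derivation:
Executing turtle program step by step:
Start: pos=(0,0), heading=0, pen down
RT 30: heading 0 -> 330
REPEAT 6 [
  -- iteration 1/6 --
  FD 8: (0,0) -> (6.928,-4) [heading=330, draw]
  RT 60: heading 330 -> 270
  -- iteration 2/6 --
  FD 8: (6.928,-4) -> (6.928,-12) [heading=270, draw]
  RT 60: heading 270 -> 210
  -- iteration 3/6 --
  FD 8: (6.928,-12) -> (0,-16) [heading=210, draw]
  RT 60: heading 210 -> 150
  -- iteration 4/6 --
  FD 8: (0,-16) -> (-6.928,-12) [heading=150, draw]
  RT 60: heading 150 -> 90
  -- iteration 5/6 --
  FD 8: (-6.928,-12) -> (-6.928,-4) [heading=90, draw]
  RT 60: heading 90 -> 30
  -- iteration 6/6 --
  FD 8: (-6.928,-4) -> (0,0) [heading=30, draw]
  RT 60: heading 30 -> 330
]
Final: pos=(0,0), heading=330, 6 segment(s) drawn

Start position: (0, 0)
Final position: (0, 0)
Distance = 0; < 1e-6 -> CLOSED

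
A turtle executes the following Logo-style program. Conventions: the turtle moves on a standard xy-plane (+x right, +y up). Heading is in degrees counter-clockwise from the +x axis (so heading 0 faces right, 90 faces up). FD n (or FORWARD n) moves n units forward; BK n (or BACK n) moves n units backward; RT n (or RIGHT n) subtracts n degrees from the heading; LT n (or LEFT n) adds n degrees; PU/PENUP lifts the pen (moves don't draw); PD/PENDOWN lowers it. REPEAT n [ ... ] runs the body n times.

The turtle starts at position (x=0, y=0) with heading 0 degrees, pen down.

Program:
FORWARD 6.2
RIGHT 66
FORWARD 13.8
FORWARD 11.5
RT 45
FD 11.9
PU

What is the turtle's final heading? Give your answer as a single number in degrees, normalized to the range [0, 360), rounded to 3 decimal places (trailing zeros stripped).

Executing turtle program step by step:
Start: pos=(0,0), heading=0, pen down
FD 6.2: (0,0) -> (6.2,0) [heading=0, draw]
RT 66: heading 0 -> 294
FD 13.8: (6.2,0) -> (11.813,-12.607) [heading=294, draw]
FD 11.5: (11.813,-12.607) -> (16.49,-23.113) [heading=294, draw]
RT 45: heading 294 -> 249
FD 11.9: (16.49,-23.113) -> (12.226,-34.222) [heading=249, draw]
PU: pen up
Final: pos=(12.226,-34.222), heading=249, 4 segment(s) drawn

Answer: 249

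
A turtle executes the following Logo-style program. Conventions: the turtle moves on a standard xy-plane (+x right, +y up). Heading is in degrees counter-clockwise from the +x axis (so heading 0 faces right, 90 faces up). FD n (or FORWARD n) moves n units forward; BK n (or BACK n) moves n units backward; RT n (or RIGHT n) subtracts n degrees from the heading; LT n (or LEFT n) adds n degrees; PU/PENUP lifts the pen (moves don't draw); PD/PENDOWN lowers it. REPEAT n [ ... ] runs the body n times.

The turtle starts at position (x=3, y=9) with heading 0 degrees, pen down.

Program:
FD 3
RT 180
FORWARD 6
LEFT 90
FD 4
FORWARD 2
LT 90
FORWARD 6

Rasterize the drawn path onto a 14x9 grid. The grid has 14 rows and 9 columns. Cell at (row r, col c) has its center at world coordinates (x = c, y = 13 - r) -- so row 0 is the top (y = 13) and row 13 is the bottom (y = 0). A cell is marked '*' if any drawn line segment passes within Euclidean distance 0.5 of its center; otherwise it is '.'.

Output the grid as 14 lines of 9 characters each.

Segment 0: (3,9) -> (6,9)
Segment 1: (6,9) -> (0,9)
Segment 2: (0,9) -> (0,5)
Segment 3: (0,5) -> (0,3)
Segment 4: (0,3) -> (6,3)

Answer: .........
.........
.........
.........
*******..
*........
*........
*........
*........
*........
*******..
.........
.........
.........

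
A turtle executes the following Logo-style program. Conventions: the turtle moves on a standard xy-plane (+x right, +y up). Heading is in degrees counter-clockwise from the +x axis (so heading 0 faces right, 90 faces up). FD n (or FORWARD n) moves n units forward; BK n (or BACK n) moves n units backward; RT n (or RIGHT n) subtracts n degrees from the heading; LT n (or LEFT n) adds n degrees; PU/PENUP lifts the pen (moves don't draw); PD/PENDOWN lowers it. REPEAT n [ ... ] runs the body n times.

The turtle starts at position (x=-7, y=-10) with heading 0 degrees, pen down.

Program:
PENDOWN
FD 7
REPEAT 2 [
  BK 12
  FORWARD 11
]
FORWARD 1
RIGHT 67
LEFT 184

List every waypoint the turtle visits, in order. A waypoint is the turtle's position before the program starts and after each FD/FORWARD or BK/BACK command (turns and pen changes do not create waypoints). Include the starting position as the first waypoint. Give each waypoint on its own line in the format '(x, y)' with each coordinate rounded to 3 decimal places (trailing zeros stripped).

Executing turtle program step by step:
Start: pos=(-7,-10), heading=0, pen down
PD: pen down
FD 7: (-7,-10) -> (0,-10) [heading=0, draw]
REPEAT 2 [
  -- iteration 1/2 --
  BK 12: (0,-10) -> (-12,-10) [heading=0, draw]
  FD 11: (-12,-10) -> (-1,-10) [heading=0, draw]
  -- iteration 2/2 --
  BK 12: (-1,-10) -> (-13,-10) [heading=0, draw]
  FD 11: (-13,-10) -> (-2,-10) [heading=0, draw]
]
FD 1: (-2,-10) -> (-1,-10) [heading=0, draw]
RT 67: heading 0 -> 293
LT 184: heading 293 -> 117
Final: pos=(-1,-10), heading=117, 6 segment(s) drawn
Waypoints (7 total):
(-7, -10)
(0, -10)
(-12, -10)
(-1, -10)
(-13, -10)
(-2, -10)
(-1, -10)

Answer: (-7, -10)
(0, -10)
(-12, -10)
(-1, -10)
(-13, -10)
(-2, -10)
(-1, -10)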